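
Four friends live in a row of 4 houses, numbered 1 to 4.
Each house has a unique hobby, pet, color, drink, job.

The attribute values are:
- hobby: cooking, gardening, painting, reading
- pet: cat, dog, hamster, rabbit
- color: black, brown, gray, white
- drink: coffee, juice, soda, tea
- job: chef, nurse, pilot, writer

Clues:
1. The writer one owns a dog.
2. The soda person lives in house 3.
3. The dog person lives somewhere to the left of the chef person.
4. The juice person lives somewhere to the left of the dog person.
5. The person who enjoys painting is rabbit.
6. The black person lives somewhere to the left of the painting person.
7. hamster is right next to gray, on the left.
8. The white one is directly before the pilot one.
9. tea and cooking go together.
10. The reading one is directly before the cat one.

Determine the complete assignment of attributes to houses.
Solution:

House | Hobby | Pet | Color | Drink | Job
-----------------------------------------
  1   | reading | hamster | white | juice | nurse
  2   | cooking | cat | gray | tea | pilot
  3   | gardening | dog | black | soda | writer
  4   | painting | rabbit | brown | coffee | chef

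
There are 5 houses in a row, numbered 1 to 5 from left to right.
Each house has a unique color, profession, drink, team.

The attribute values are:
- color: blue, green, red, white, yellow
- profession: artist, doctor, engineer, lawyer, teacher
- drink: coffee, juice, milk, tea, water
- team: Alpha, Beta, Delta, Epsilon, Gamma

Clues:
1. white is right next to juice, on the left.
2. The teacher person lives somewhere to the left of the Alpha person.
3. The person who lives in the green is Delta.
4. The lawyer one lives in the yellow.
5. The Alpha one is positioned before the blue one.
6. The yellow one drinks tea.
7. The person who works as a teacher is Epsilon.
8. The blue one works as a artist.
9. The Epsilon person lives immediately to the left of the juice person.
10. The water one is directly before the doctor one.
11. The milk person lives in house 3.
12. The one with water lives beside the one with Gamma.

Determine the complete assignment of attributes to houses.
Solution:

House | Color | Profession | Drink | Team
-----------------------------------------
  1   | white | teacher | water | Epsilon
  2   | red | doctor | juice | Gamma
  3   | green | engineer | milk | Delta
  4   | yellow | lawyer | tea | Alpha
  5   | blue | artist | coffee | Beta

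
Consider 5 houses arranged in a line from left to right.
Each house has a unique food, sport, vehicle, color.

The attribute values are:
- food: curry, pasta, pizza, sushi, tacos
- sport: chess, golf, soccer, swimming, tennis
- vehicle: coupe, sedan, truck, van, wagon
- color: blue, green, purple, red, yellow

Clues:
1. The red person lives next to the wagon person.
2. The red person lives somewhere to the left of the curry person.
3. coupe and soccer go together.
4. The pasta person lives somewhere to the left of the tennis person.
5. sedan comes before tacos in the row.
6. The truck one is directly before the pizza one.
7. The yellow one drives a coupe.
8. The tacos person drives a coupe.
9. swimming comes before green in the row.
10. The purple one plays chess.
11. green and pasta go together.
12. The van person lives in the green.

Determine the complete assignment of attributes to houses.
Solution:

House | Food | Sport | Vehicle | Color
--------------------------------------
  1   | sushi | swimming | truck | red
  2   | pizza | chess | wagon | purple
  3   | pasta | golf | van | green
  4   | curry | tennis | sedan | blue
  5   | tacos | soccer | coupe | yellow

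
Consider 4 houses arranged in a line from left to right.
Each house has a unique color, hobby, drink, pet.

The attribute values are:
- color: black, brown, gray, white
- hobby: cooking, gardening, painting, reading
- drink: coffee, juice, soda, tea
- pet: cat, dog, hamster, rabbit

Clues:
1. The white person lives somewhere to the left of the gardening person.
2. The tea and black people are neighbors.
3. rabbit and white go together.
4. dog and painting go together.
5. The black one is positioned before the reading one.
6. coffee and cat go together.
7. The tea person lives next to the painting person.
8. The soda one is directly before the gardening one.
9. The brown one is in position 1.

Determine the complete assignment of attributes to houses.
Solution:

House | Color | Hobby | Drink | Pet
-----------------------------------
  1   | brown | cooking | tea | hamster
  2   | black | painting | juice | dog
  3   | white | reading | soda | rabbit
  4   | gray | gardening | coffee | cat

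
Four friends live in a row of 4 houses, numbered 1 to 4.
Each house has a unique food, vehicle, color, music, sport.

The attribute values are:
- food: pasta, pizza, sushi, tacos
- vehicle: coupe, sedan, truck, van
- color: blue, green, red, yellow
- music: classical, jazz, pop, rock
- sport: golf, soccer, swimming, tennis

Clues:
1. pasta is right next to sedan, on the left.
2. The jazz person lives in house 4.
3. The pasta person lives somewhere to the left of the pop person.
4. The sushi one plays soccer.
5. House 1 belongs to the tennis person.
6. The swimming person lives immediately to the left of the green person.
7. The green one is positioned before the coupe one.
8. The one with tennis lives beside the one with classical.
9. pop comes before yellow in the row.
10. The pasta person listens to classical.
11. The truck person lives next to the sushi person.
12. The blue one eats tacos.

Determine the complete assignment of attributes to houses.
Solution:

House | Food | Vehicle | Color | Music | Sport
----------------------------------------------
  1   | tacos | van | blue | rock | tennis
  2   | pasta | truck | red | classical | swimming
  3   | sushi | sedan | green | pop | soccer
  4   | pizza | coupe | yellow | jazz | golf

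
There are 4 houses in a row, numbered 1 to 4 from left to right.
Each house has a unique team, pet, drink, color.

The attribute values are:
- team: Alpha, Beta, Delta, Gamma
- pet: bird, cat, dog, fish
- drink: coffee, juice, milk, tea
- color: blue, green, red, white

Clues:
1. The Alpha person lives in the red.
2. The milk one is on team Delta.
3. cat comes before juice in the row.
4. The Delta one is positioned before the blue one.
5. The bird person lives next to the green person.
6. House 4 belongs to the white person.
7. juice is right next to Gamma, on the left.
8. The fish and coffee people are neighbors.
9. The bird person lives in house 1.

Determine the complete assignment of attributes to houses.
Solution:

House | Team | Pet | Drink | Color
----------------------------------
  1   | Alpha | bird | tea | red
  2   | Delta | cat | milk | green
  3   | Beta | fish | juice | blue
  4   | Gamma | dog | coffee | white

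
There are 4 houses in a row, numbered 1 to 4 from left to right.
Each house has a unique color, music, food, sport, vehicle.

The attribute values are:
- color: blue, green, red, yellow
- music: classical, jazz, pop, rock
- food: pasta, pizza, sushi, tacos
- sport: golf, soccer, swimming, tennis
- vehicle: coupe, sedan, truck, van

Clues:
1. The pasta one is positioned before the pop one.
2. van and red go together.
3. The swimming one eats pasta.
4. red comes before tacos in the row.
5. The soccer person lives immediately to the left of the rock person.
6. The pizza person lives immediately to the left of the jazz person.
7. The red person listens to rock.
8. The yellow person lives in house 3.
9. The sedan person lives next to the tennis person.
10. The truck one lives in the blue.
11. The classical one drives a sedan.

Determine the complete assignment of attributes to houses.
Solution:

House | Color | Music | Food | Sport | Vehicle
----------------------------------------------
  1   | green | classical | sushi | soccer | sedan
  2   | red | rock | pizza | tennis | van
  3   | yellow | jazz | pasta | swimming | coupe
  4   | blue | pop | tacos | golf | truck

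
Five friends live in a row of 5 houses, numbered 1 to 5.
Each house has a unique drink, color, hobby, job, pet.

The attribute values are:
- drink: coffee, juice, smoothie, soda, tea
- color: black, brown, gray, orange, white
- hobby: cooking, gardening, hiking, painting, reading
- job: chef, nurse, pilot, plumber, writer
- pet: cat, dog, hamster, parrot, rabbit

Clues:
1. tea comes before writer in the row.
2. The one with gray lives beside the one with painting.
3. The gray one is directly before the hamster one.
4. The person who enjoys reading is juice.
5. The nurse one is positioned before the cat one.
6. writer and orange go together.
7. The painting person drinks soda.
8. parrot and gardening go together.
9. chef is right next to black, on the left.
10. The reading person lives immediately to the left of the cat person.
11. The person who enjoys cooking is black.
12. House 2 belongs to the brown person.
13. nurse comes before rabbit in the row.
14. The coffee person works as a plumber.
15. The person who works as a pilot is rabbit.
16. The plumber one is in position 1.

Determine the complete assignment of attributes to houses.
Solution:

House | Drink | Color | Hobby | Job | Pet
-----------------------------------------
  1   | coffee | gray | gardening | plumber | parrot
  2   | soda | brown | painting | chef | hamster
  3   | tea | black | cooking | nurse | dog
  4   | juice | white | reading | pilot | rabbit
  5   | smoothie | orange | hiking | writer | cat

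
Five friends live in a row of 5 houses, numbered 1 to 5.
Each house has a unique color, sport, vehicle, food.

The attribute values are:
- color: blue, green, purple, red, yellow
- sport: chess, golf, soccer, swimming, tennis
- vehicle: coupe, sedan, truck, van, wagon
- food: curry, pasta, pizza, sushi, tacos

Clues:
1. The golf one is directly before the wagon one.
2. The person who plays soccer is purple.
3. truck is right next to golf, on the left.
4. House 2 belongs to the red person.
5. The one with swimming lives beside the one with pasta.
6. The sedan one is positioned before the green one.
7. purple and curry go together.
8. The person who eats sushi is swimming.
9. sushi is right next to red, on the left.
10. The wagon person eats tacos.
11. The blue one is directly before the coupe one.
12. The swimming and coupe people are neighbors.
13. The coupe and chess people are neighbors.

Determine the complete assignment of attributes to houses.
Solution:

House | Color | Sport | Vehicle | Food
--------------------------------------
  1   | blue | swimming | truck | sushi
  2   | red | golf | coupe | pasta
  3   | yellow | chess | wagon | tacos
  4   | purple | soccer | sedan | curry
  5   | green | tennis | van | pizza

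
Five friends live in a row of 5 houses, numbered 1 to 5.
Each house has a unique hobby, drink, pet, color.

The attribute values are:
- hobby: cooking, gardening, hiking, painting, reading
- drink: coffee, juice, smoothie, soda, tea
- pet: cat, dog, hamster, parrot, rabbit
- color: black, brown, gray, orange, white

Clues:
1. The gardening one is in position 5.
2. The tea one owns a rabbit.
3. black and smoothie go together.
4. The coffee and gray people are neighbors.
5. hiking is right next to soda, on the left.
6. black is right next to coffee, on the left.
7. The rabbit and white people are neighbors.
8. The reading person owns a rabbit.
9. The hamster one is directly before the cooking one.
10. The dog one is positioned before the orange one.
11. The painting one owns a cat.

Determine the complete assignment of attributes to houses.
Solution:

House | Hobby | Drink | Pet | Color
-----------------------------------
  1   | painting | smoothie | cat | black
  2   | hiking | coffee | hamster | brown
  3   | cooking | soda | dog | gray
  4   | reading | tea | rabbit | orange
  5   | gardening | juice | parrot | white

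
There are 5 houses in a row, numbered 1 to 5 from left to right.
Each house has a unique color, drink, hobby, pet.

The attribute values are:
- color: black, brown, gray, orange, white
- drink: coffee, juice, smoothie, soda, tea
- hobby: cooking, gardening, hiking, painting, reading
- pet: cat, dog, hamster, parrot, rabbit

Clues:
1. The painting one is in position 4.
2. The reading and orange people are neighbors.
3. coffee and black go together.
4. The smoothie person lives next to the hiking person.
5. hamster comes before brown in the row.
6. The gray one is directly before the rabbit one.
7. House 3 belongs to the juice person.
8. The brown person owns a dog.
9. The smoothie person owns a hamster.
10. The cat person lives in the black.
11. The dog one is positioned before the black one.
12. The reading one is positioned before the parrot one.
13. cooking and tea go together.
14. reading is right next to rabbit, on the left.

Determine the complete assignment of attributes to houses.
Solution:

House | Color | Drink | Hobby | Pet
-----------------------------------
  1   | gray | smoothie | reading | hamster
  2   | orange | soda | hiking | rabbit
  3   | brown | juice | gardening | dog
  4   | black | coffee | painting | cat
  5   | white | tea | cooking | parrot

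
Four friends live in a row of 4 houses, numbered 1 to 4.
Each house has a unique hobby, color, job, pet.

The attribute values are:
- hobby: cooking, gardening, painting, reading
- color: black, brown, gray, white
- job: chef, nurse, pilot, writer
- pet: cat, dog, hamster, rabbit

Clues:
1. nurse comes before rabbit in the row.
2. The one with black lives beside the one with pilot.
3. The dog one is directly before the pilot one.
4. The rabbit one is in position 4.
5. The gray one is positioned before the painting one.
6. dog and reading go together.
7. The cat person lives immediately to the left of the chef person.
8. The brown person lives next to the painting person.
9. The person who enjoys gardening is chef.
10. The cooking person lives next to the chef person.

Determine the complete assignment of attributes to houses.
Solution:

House | Hobby | Color | Job | Pet
---------------------------------
  1   | reading | black | nurse | dog
  2   | cooking | gray | pilot | cat
  3   | gardening | brown | chef | hamster
  4   | painting | white | writer | rabbit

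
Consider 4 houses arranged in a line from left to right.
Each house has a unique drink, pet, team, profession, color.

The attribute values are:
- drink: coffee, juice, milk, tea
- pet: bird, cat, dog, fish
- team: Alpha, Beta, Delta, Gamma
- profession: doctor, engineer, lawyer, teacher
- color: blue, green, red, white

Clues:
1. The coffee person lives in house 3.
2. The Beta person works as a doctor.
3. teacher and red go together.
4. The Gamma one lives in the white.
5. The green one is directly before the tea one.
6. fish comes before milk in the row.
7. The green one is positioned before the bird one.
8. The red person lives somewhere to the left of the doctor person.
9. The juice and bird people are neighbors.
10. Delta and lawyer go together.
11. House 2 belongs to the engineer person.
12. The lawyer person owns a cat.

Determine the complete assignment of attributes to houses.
Solution:

House | Drink | Pet | Team | Profession | Color
-----------------------------------------------
  1   | juice | cat | Delta | lawyer | green
  2   | tea | bird | Gamma | engineer | white
  3   | coffee | fish | Alpha | teacher | red
  4   | milk | dog | Beta | doctor | blue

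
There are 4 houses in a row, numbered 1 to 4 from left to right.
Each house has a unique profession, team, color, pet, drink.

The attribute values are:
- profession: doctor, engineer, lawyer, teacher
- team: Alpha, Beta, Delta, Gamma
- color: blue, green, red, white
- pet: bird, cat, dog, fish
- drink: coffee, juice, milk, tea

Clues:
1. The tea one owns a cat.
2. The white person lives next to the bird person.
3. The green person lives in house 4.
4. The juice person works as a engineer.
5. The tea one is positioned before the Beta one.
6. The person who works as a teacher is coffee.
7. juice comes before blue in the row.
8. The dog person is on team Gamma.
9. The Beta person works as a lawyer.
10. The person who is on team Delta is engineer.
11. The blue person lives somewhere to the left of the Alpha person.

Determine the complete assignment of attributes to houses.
Solution:

House | Profession | Team | Color | Pet | Drink
-----------------------------------------------
  1   | engineer | Delta | red | fish | juice
  2   | teacher | Gamma | blue | dog | coffee
  3   | doctor | Alpha | white | cat | tea
  4   | lawyer | Beta | green | bird | milk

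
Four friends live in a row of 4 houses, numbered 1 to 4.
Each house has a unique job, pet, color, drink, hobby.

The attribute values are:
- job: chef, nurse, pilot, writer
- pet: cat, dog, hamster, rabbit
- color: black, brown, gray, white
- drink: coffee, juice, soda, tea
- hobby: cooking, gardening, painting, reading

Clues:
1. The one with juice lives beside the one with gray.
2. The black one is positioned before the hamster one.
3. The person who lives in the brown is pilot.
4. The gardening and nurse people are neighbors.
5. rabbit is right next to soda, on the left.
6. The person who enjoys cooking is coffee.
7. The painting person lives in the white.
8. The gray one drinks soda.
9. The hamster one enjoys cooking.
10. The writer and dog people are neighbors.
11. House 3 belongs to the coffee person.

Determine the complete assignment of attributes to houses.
Solution:

House | Job | Pet | Color | Drink | Hobby
-----------------------------------------
  1   | writer | rabbit | black | juice | gardening
  2   | nurse | dog | gray | soda | reading
  3   | pilot | hamster | brown | coffee | cooking
  4   | chef | cat | white | tea | painting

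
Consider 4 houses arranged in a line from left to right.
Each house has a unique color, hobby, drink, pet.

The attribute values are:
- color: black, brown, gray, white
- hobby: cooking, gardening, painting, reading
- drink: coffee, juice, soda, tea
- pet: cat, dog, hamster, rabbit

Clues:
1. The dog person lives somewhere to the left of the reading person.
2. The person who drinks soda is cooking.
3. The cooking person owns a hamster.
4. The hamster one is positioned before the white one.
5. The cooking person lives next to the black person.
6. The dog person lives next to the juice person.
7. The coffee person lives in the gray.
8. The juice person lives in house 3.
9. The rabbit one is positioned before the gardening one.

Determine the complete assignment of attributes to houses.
Solution:

House | Color | Hobby | Drink | Pet
-----------------------------------
  1   | brown | cooking | soda | hamster
  2   | black | painting | tea | dog
  3   | white | reading | juice | rabbit
  4   | gray | gardening | coffee | cat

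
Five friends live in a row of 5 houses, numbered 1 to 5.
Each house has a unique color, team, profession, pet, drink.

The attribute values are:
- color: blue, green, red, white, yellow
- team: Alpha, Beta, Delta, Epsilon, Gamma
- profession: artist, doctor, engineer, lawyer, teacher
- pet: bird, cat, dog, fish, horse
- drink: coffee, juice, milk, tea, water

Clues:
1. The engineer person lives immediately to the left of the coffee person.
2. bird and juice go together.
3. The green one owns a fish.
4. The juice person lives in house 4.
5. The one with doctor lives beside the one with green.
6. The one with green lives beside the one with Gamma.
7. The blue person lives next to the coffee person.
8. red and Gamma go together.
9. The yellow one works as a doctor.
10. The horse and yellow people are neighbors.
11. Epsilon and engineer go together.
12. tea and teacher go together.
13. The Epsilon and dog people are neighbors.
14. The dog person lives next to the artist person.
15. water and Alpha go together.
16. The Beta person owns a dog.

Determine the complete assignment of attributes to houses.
Solution:

House | Color | Team | Profession | Pet | Drink
-----------------------------------------------
  1   | blue | Epsilon | engineer | horse | milk
  2   | yellow | Beta | doctor | dog | coffee
  3   | green | Alpha | artist | fish | water
  4   | red | Gamma | lawyer | bird | juice
  5   | white | Delta | teacher | cat | tea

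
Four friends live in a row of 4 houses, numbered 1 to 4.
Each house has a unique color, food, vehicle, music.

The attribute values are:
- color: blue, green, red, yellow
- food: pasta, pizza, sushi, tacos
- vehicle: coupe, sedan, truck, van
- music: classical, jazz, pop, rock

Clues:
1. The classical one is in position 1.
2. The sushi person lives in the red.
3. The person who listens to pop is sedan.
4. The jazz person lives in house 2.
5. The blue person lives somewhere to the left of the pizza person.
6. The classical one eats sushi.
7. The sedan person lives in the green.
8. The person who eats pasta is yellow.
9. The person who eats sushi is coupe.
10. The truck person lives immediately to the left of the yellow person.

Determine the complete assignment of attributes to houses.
Solution:

House | Color | Food | Vehicle | Music
--------------------------------------
  1   | red | sushi | coupe | classical
  2   | blue | tacos | truck | jazz
  3   | yellow | pasta | van | rock
  4   | green | pizza | sedan | pop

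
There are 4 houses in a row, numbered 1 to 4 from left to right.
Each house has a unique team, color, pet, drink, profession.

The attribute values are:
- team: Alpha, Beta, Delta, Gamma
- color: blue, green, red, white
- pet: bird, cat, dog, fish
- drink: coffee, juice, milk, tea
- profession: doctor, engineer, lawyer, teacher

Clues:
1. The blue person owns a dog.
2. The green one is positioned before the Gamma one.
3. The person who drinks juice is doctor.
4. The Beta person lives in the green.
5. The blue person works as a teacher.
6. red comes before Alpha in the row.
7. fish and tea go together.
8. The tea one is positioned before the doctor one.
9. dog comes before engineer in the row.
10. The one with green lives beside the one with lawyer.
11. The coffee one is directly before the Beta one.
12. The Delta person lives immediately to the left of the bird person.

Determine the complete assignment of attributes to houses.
Solution:

House | Team | Color | Pet | Drink | Profession
-----------------------------------------------
  1   | Delta | blue | dog | coffee | teacher
  2   | Beta | green | bird | milk | engineer
  3   | Gamma | red | fish | tea | lawyer
  4   | Alpha | white | cat | juice | doctor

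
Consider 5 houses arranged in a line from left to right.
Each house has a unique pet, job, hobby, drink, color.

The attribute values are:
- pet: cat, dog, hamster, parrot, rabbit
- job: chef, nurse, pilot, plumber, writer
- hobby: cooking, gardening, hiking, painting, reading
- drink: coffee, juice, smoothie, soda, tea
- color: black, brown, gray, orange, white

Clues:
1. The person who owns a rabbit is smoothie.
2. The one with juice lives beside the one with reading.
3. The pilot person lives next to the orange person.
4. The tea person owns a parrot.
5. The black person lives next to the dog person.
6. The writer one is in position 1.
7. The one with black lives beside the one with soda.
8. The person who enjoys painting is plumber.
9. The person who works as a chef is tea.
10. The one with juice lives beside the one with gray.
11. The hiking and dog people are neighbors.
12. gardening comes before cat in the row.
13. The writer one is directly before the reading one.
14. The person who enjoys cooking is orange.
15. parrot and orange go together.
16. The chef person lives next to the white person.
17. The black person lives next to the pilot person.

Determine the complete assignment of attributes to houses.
Solution:

House | Pet | Job | Hobby | Drink | Color
-----------------------------------------
  1   | hamster | writer | hiking | juice | black
  2   | dog | pilot | reading | soda | gray
  3   | parrot | chef | cooking | tea | orange
  4   | rabbit | nurse | gardening | smoothie | white
  5   | cat | plumber | painting | coffee | brown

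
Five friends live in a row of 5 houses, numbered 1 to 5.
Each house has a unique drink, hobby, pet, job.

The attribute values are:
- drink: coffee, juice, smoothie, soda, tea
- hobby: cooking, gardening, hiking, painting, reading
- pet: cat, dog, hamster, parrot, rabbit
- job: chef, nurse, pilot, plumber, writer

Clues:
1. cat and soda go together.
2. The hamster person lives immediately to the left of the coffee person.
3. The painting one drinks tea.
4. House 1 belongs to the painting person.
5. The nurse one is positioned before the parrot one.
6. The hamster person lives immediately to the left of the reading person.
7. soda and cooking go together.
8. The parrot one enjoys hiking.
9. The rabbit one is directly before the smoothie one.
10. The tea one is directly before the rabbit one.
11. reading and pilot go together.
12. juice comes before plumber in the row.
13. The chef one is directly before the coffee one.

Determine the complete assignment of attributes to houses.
Solution:

House | Drink | Hobby | Pet | Job
---------------------------------
  1   | tea | painting | hamster | chef
  2   | coffee | reading | rabbit | pilot
  3   | smoothie | gardening | dog | nurse
  4   | juice | hiking | parrot | writer
  5   | soda | cooking | cat | plumber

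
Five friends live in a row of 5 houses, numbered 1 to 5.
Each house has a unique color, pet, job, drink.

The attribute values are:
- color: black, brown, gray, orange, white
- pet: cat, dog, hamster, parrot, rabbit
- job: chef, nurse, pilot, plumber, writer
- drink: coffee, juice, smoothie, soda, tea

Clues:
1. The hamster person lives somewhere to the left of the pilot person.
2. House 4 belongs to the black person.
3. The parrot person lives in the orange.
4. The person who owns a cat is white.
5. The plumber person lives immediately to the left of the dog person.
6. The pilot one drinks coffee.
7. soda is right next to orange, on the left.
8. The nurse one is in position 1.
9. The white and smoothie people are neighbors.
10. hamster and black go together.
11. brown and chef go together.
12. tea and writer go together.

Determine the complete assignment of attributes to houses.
Solution:

House | Color | Pet | Job | Drink
---------------------------------
  1   | white | cat | nurse | soda
  2   | orange | parrot | plumber | smoothie
  3   | brown | dog | chef | juice
  4   | black | hamster | writer | tea
  5   | gray | rabbit | pilot | coffee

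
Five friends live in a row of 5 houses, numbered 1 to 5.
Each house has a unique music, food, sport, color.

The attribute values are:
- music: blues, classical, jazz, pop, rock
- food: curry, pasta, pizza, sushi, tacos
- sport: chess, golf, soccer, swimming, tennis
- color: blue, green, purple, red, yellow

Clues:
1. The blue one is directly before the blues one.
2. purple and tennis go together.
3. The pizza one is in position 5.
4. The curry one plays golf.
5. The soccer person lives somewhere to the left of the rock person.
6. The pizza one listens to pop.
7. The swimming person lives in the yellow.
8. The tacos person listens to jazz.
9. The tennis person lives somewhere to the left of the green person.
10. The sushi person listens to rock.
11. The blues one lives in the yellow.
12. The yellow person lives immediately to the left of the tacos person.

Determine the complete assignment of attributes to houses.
Solution:

House | Music | Food | Sport | Color
------------------------------------
  1   | classical | curry | golf | blue
  2   | blues | pasta | swimming | yellow
  3   | jazz | tacos | soccer | red
  4   | rock | sushi | tennis | purple
  5   | pop | pizza | chess | green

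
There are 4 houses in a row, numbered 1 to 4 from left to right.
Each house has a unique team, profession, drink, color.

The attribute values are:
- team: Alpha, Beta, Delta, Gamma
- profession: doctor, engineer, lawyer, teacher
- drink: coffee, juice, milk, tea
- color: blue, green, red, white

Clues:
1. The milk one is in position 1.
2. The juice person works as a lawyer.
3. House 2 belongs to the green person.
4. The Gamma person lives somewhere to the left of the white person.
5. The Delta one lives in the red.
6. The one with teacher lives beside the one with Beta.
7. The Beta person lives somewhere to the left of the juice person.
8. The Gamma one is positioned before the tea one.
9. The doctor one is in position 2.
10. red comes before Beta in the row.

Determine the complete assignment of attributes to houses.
Solution:

House | Team | Profession | Drink | Color
-----------------------------------------
  1   | Delta | teacher | milk | red
  2   | Beta | doctor | coffee | green
  3   | Gamma | lawyer | juice | blue
  4   | Alpha | engineer | tea | white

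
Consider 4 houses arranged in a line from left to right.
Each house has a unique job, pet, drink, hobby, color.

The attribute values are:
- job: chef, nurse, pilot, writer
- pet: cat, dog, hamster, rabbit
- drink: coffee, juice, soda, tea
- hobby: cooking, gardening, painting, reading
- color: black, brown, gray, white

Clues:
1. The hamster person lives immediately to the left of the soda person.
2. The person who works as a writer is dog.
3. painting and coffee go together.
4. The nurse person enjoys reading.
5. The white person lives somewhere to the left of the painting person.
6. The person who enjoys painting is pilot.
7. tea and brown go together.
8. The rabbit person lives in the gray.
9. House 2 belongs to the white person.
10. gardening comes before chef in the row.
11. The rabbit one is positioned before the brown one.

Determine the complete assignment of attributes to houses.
Solution:

House | Job | Pet | Drink | Hobby | Color
-----------------------------------------
  1   | nurse | hamster | juice | reading | black
  2   | writer | dog | soda | gardening | white
  3   | pilot | rabbit | coffee | painting | gray
  4   | chef | cat | tea | cooking | brown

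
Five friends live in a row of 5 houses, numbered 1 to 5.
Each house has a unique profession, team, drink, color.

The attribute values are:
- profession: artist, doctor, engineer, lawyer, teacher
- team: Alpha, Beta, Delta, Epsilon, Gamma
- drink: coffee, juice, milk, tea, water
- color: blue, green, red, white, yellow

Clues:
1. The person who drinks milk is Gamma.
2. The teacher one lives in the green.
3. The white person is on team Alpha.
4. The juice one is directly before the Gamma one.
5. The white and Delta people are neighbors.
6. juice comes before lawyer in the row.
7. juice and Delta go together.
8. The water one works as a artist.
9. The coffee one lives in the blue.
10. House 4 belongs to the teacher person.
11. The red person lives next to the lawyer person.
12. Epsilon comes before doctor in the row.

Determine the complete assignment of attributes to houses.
Solution:

House | Profession | Team | Drink | Color
-----------------------------------------
  1   | artist | Alpha | water | white
  2   | engineer | Delta | juice | red
  3   | lawyer | Gamma | milk | yellow
  4   | teacher | Epsilon | tea | green
  5   | doctor | Beta | coffee | blue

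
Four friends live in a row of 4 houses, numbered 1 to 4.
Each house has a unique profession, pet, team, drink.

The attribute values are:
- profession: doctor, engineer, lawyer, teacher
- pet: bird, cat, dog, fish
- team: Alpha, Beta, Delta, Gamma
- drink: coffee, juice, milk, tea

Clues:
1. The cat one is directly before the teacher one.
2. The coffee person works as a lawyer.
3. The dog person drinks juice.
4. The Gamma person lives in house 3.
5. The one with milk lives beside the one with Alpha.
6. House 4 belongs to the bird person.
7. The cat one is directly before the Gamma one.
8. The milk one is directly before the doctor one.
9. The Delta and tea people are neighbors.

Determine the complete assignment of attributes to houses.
Solution:

House | Profession | Pet | Team | Drink
---------------------------------------
  1   | engineer | fish | Delta | milk
  2   | doctor | cat | Alpha | tea
  3   | teacher | dog | Gamma | juice
  4   | lawyer | bird | Beta | coffee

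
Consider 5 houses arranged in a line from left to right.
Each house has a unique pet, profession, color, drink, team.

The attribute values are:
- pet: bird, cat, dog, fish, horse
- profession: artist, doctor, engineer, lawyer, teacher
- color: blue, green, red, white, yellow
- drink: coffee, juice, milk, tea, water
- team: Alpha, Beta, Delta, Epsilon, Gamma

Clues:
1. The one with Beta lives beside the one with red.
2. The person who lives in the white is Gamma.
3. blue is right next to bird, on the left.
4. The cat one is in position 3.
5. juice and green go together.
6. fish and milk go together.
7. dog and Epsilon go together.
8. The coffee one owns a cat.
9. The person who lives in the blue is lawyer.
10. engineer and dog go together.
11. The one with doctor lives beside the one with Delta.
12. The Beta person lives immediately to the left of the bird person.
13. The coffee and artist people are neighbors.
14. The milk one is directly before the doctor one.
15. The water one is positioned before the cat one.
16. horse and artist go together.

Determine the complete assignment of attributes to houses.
Solution:

House | Pet | Profession | Color | Drink | Team
-----------------------------------------------
  1   | fish | lawyer | blue | milk | Beta
  2   | bird | doctor | red | water | Alpha
  3   | cat | teacher | yellow | coffee | Delta
  4   | horse | artist | white | tea | Gamma
  5   | dog | engineer | green | juice | Epsilon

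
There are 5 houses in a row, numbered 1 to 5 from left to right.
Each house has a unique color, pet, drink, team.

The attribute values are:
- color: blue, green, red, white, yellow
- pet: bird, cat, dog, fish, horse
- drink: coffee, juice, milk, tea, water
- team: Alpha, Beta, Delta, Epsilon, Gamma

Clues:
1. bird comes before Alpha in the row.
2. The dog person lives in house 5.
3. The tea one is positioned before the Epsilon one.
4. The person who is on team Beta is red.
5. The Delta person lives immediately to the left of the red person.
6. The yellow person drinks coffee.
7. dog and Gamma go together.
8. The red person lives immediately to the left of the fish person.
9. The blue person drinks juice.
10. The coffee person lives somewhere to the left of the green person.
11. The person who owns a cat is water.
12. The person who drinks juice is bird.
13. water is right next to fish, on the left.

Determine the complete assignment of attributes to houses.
Solution:

House | Color | Pet | Drink | Team
----------------------------------
  1   | blue | bird | juice | Delta
  2   | red | cat | water | Beta
  3   | white | fish | tea | Alpha
  4   | yellow | horse | coffee | Epsilon
  5   | green | dog | milk | Gamma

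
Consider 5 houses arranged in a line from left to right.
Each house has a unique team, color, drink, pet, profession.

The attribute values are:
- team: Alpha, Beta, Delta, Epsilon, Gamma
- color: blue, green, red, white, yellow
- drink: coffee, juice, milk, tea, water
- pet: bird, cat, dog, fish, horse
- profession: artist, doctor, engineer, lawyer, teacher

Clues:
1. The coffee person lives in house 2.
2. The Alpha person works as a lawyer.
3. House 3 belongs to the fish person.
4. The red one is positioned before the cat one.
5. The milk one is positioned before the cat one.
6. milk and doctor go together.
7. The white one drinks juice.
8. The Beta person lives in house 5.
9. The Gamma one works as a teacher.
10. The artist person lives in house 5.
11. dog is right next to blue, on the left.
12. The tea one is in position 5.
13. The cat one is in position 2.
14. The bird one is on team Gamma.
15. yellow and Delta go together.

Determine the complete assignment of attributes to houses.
Solution:

House | Team | Color | Drink | Pet | Profession
-----------------------------------------------
  1   | Epsilon | red | milk | dog | doctor
  2   | Alpha | blue | coffee | cat | lawyer
  3   | Delta | yellow | water | fish | engineer
  4   | Gamma | white | juice | bird | teacher
  5   | Beta | green | tea | horse | artist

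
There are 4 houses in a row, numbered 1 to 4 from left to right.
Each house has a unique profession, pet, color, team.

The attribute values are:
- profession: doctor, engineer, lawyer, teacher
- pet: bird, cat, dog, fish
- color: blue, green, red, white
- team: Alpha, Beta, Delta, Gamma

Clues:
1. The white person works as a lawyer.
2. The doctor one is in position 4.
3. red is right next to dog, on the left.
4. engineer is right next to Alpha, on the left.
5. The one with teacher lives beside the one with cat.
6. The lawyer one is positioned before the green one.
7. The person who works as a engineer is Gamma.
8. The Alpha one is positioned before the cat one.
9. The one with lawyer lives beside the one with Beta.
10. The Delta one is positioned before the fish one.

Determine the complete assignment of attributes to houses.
Solution:

House | Profession | Pet | Color | Team
---------------------------------------
  1   | engineer | bird | red | Gamma
  2   | teacher | dog | blue | Alpha
  3   | lawyer | cat | white | Delta
  4   | doctor | fish | green | Beta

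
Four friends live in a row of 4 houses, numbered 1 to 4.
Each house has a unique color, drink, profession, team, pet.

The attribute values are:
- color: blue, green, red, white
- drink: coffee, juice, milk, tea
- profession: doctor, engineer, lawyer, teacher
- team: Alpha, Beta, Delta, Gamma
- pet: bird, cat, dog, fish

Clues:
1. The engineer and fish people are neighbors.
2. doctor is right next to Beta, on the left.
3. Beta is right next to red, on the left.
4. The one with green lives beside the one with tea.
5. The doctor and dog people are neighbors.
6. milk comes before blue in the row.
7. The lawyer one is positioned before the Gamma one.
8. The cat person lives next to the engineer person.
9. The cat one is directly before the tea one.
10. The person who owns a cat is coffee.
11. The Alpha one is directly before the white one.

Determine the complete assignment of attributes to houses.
Solution:

House | Color | Drink | Profession | Team | Pet
-----------------------------------------------
  1   | green | coffee | doctor | Alpha | cat
  2   | white | tea | engineer | Beta | dog
  3   | red | milk | lawyer | Delta | fish
  4   | blue | juice | teacher | Gamma | bird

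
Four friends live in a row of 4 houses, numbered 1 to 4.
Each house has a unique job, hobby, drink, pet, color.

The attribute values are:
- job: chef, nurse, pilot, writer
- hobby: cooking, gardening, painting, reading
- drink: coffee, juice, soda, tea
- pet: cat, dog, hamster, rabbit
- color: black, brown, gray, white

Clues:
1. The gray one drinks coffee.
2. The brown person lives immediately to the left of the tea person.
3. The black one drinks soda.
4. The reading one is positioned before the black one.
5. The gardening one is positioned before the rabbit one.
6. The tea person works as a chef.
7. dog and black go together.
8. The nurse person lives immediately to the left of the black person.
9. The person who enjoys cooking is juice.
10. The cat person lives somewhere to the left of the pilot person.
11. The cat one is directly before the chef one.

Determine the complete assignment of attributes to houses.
Solution:

House | Job | Hobby | Drink | Pet | Color
-----------------------------------------
  1   | writer | cooking | juice | cat | brown
  2   | chef | gardening | tea | hamster | white
  3   | nurse | reading | coffee | rabbit | gray
  4   | pilot | painting | soda | dog | black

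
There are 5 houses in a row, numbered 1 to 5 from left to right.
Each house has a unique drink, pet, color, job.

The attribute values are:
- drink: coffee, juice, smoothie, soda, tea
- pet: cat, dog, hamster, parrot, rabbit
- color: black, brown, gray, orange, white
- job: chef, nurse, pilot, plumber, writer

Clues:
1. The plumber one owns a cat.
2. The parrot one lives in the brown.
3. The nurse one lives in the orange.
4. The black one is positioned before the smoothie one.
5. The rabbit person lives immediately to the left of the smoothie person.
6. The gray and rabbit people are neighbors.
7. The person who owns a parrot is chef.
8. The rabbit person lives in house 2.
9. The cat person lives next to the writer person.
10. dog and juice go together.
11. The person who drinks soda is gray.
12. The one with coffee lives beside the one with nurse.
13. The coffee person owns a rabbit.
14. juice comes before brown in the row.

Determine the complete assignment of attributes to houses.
Solution:

House | Drink | Pet | Color | Job
---------------------------------
  1   | soda | cat | gray | plumber
  2   | coffee | rabbit | black | writer
  3   | smoothie | hamster | orange | nurse
  4   | juice | dog | white | pilot
  5   | tea | parrot | brown | chef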